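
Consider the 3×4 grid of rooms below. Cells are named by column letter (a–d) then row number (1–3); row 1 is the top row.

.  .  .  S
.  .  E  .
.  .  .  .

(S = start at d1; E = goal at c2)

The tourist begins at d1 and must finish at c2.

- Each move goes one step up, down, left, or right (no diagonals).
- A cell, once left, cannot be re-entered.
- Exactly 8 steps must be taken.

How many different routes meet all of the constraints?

Need simple routes of exactly 8 moves from d1 to c2 (Manhattan distance 2, so 3 moves are spent on a detour and 3 undoing it).
Enumerating: d1 d2 d3 c3 b3 b2 b1 c1 c2 | d1 d2 d3 c3 b3 a3 a2 b2 c2 | d1 c1 b1 b2 b3 c3 d3 d2 c2 | d1 c1 b1 b2 a2 a3 b3 c3 c2 | d1 c1 b1 a1 a2 a3 b3 b2 c2 | d1 c1 b1 a1 a2 a3 b3 c3 c2 | d1 c1 b1 a1 a2 b2 b3 c3 c2.
That gives 7 routes.

7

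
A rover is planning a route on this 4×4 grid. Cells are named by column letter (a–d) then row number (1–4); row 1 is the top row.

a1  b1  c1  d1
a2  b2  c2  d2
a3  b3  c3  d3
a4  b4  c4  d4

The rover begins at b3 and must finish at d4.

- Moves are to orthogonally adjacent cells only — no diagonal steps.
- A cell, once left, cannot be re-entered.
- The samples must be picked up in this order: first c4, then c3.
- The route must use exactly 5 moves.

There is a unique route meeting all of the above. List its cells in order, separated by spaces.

The waypoints must appear in the order c4, c3, with no cell reused.
Route from b3: down to b4, right to c4, up to c3, right to d3, down to d4 — 5 moves in all.
Check: order respected (c4 at step 2, c3 at step 3); 5 moves as required.

b3 b4 c4 c3 d3 d4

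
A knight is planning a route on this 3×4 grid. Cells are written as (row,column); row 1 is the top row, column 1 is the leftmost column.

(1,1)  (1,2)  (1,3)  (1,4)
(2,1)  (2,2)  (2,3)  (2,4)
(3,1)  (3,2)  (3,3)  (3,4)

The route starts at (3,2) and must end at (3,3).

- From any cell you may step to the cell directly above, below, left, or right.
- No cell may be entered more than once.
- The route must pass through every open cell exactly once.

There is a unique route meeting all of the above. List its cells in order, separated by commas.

Need to visit all 12 open cells exactly once, starting at (3,2) and ending at (3,3).
Cell (1,4) has only two open neighbours ((2,4) and (1,3)), so the path must pass straight through it: one of those is the cell it's entered from and the other is where it exits.
Route from (3,2): left 1 to (3,1), up 2 to (1,1), right 1 to (1,2), down 1 to (2,2), right 1 to (2,3), up 1 to (1,3), right 1 to (1,4), down 2 to (3,4), left 1 to (3,3) — 11 moves in all.
Check: all 12 open cells covered.

(3,2), (3,1), (2,1), (1,1), (1,2), (2,2), (2,3), (1,3), (1,4), (2,4), (3,4), (3,3)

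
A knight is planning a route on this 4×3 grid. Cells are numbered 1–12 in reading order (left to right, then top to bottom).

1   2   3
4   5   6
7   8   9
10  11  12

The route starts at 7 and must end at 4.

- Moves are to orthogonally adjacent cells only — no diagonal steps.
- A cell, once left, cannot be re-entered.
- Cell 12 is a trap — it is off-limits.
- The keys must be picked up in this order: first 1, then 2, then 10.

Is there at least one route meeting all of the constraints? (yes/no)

no

Ignoring the required order, 4 revisit-free routes from 7 to 4 pass through all of 1, 2, and 10; the waypoint orders that occur are 10 → 2 → 1 (4) — never 1 → 2 → 10.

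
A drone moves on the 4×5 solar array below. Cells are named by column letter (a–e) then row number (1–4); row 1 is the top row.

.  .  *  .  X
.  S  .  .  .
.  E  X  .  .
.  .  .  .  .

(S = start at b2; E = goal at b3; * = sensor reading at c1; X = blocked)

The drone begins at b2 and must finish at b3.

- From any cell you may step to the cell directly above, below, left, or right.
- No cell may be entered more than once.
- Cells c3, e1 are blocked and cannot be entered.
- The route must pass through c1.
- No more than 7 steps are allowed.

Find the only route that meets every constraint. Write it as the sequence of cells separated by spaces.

b2 c2 c1 b1 a1 a2 a3 b3

The budget equals the shortest possible length, so every move has to be on a shortest route through the required cells.
Route from b2: right to c2, up to c1, 2× left (reaching a1), 2× down (reaching a3), right to b3 — 7 moves in all.
Check: all required cells visited; 7 ≤ 7 moves.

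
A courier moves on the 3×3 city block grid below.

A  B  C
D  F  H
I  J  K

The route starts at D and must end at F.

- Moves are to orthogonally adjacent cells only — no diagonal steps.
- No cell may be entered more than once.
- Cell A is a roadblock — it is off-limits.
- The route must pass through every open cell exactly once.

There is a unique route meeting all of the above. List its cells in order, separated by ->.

D -> I -> J -> K -> H -> C -> B -> F

Need to visit all 8 open cells exactly once, starting at D and ending at F.
Route from D: down to I, 2× right (reaching K), 2× up (reaching C), left to B, down to F — 7 moves in all.
Check: all 8 open cells covered.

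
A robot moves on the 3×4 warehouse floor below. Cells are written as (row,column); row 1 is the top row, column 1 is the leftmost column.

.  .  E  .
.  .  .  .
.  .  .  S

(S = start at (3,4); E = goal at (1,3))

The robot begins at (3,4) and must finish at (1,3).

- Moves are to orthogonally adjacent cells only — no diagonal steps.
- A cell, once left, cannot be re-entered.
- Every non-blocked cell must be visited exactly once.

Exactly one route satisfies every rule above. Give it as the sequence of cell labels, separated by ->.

Need to visit all 12 open cells exactly once, starting at (3,4) and ending at (1,3).
Cell (1,1) has only two open neighbours ((2,1) and (1,2)), so the path must pass straight through it: one of those is the cell it's entered from and the other is where it exits.
Route from (3,4): 3× left (reaching (3,1)), 2× up (reaching (1,1)), right to (1,2), down to (2,2), 2× right (reaching (2,4)), up to (1,4), left to (1,3) — 11 moves in all.
Check: all 12 open cells covered.

(3,4) -> (3,3) -> (3,2) -> (3,1) -> (2,1) -> (1,1) -> (1,2) -> (2,2) -> (2,3) -> (2,4) -> (1,4) -> (1,3)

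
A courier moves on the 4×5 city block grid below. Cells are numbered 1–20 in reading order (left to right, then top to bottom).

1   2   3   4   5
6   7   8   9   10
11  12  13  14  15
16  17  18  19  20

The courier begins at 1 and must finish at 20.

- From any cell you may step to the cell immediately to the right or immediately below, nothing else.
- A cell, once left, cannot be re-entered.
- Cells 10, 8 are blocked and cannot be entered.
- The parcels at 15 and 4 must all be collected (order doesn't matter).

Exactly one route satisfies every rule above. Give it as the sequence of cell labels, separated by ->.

Moves only go right or down, so the column and row indices never decrease.
Route from 1: 3× right (reaching 4), 2× down (reaching 14), right to 15, down to 20 — 7 moves in all.
Check: all required cells visited.

1 -> 2 -> 3 -> 4 -> 9 -> 14 -> 15 -> 20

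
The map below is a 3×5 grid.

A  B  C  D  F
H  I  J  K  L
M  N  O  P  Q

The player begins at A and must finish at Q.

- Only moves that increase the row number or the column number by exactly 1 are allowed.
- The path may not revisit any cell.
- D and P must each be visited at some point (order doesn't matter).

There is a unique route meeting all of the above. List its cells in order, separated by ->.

A -> B -> C -> D -> K -> P -> Q

Moves only go right or down, so the column and row indices never decrease.
Route from A: 3× right (reaching D), 2× down (reaching P), right to Q — 6 moves in all.
Check: all required cells visited.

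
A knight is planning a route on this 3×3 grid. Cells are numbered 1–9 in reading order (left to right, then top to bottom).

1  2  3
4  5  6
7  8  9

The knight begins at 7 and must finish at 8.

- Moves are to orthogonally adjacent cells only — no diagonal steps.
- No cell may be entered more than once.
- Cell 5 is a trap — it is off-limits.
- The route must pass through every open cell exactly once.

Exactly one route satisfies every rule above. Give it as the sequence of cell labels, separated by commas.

Need to visit all 8 open cells exactly once, starting at 7 and ending at 8.
Cell 2 has only two open neighbours (1 and 3), so the path must pass straight through it: one of those is the cell it's entered from and the other is where it exits.
Route from 7: 2× up (reaching 1), 2× right (reaching 3), 2× down (reaching 9), left to 8 — 7 moves in all.
Check: all 8 open cells covered.

7, 4, 1, 2, 3, 6, 9, 8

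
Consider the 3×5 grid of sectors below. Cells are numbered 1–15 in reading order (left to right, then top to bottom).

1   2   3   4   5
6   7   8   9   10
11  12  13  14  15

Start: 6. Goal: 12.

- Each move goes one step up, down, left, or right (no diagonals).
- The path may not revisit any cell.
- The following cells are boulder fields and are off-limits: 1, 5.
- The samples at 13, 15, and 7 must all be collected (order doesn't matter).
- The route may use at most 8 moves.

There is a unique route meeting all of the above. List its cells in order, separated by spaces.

6 7 8 9 10 15 14 13 12

The budget equals the shortest possible length, so every move has to be on a shortest route through the required cells.
Route from 6: 4× right (reaching 10), down to 15, 3× left (reaching 12) — 8 moves in all.
Check: all required cells visited; 8 ≤ 8 moves.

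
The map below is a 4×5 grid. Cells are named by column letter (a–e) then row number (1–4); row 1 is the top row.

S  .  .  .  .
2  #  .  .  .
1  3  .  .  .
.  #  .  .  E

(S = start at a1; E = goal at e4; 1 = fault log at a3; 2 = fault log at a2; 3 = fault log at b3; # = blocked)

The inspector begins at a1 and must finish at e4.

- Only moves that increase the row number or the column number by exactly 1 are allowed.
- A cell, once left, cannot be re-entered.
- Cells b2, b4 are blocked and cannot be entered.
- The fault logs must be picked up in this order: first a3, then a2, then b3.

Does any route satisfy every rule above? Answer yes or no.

a2 lies above a3, so going from a3 to a2 would need an upward move — but moves only go right/down, so a3 cannot be visited before a2.

no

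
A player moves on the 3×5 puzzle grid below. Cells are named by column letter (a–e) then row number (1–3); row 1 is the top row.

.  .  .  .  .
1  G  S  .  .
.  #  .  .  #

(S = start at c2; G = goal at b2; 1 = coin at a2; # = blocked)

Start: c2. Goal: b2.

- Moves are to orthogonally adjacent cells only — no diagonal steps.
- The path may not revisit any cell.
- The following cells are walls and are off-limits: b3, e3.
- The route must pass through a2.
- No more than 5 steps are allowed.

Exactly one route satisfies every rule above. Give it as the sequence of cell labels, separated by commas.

c2, c1, b1, a1, a2, b2

Any route must reach a2 and still end at b2 within 5 moves, so the order of the required stops is forced.
Route from c2: up 1 to c1, left 2 to a1, down 1 to a2, right 1 to b2 — 5 moves in all.
Check: all required cells visited; 5 ≤ 5 moves.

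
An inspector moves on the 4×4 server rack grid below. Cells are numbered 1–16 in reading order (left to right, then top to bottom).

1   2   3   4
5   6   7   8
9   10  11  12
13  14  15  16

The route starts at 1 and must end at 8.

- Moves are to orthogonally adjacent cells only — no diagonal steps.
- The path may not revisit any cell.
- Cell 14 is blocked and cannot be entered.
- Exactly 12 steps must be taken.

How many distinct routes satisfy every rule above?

2

Need simple routes of exactly 12 moves from 1 to 8 (Manhattan distance 4, so 4 moves are spent on a detour and 4 undoing it).
Enumerating: 1 5 9 10 6 2 3 7 11 15 16 12 8 | 1 2 3 7 6 5 9 10 11 15 16 12 8.
That gives 2 routes.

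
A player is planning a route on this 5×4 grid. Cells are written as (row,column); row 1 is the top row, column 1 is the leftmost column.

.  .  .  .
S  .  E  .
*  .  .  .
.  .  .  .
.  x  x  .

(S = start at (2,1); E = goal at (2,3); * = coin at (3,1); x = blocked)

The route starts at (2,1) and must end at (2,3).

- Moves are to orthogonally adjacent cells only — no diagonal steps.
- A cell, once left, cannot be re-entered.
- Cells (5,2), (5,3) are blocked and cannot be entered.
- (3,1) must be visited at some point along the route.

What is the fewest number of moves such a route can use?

4

Any route passes through (3,1) somewhere between (2,1) and (2,3). Summing Manhattan distances along the two legs ((2,1) → (3,1) → (2,3)) gives a lower bound of 1 + 3 = 4 moves.
A route of 4 moves achieves this: (2,1) → (3,1) → (3,2) → (2,2) → (2,3).
Since 4 matches the lower bound, it is optimal.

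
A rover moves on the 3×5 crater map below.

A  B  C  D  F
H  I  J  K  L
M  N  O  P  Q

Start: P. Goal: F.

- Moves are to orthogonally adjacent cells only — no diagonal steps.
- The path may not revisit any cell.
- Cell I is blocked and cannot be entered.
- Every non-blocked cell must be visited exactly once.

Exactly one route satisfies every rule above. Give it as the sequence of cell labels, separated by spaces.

P Q L K J O N M H A B C D F

Need to visit all 14 open cells exactly once, starting at P and ending at F.
Cell B has only two open neighbours (A and C), so the path must pass straight through it: one of those is the cell it's entered from and the other is where it exits.
Route from P: right 1 to Q, up 1 to L, left 2 to J, down 1 to O, left 2 to M, up 2 to A, right 4 to F — 13 moves in all.
Check: all 14 open cells covered.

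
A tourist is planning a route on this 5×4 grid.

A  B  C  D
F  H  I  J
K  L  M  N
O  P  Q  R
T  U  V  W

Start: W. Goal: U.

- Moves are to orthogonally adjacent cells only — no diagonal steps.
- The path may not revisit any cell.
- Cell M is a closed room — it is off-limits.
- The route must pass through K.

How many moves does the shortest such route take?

Any route passes through K somewhere between W and U. Summing Manhattan distances along the two legs (W → K → U) gives a lower bound of 5 + 3 = 8 moves.
A route of 8 moves achieves this: W → R → Q → P → L → K → O → T → U.
Since 8 matches the lower bound, it is optimal.

8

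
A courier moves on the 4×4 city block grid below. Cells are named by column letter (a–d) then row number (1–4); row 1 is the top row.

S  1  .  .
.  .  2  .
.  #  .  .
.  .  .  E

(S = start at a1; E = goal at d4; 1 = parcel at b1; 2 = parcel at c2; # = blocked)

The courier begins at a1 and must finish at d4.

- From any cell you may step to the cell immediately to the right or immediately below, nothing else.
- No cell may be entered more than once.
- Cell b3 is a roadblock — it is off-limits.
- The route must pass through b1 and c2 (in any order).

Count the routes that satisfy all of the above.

6

A right/down-only route from a1 to d4 makes exactly 3 down-moves and 3 right-moves in some order.
With no other constraints that would be C(6,3) = 20 routes.
A monotone route can only reach the required cells in the order b1, c2, so split there and multiply the segment counts (each segment already excludes blocked cells): a1→b1: 1; b1→c2: 2; c2→d4: 3; product = 6.
That gives 6 routes.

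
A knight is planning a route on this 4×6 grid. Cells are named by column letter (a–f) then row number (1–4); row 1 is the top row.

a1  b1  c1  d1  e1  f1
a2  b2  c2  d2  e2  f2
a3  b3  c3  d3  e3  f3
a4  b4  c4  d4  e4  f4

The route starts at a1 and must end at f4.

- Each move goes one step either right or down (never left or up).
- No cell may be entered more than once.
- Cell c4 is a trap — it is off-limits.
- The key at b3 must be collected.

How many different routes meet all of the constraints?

A right/down-only route from a1 to f4 makes exactly 3 down-moves and 5 right-moves in some order.
With no other constraints that would be C(8,3) = 56 routes.
Split at b3 and multiply the segment counts (each segment already excludes blocked cells): a1→b3: 3; b3→f4: 3; product = 9.
That gives 9 routes.

9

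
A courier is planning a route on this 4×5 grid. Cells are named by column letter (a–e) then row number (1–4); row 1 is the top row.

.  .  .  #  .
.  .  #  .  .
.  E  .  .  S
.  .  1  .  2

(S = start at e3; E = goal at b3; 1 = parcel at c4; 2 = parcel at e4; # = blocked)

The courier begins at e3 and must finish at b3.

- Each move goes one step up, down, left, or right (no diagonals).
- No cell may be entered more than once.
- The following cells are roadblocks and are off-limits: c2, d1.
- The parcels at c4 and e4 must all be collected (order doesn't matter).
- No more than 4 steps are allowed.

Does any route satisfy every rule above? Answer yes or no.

Even ignoring the no-revisit rule, getting from e3 to b3, taking the cheapest ordering e3 → e4 → c4 → b3 needs at least 1 + 2 + 2 = 5 moves (Manhattan distance per leg), which exceeds the 4-move limit.

no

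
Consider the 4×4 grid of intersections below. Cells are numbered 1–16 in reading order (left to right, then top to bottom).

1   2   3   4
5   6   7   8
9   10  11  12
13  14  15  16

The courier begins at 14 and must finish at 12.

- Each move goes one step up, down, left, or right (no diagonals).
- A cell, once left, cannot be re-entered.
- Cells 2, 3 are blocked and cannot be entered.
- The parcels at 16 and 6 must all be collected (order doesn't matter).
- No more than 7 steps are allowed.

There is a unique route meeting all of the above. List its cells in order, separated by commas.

14, 10, 6, 7, 11, 15, 16, 12

Any route must reach 16 and 6 and still end at 12 within 7 moves, so the order of the required stops is forced.
Route from 14: up 2 to 6, right 1 to 7, down 2 to 15, right 1 to 16, up 1 to 12 — 7 moves in all.
Check: all required cells visited; 7 ≤ 7 moves.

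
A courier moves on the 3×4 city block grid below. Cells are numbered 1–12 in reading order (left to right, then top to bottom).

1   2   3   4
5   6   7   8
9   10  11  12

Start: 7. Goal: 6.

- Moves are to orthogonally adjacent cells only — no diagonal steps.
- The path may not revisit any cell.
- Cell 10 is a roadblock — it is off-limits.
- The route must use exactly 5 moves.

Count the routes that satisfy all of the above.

2

Need simple routes of exactly 5 moves from 7 to 6 (Manhattan distance 1, so 2 moves are spent on a detour and 2 undoing it).
Enumerating: 7 3 2 1 5 6 | 7 8 4 3 2 6.
That gives 2 routes.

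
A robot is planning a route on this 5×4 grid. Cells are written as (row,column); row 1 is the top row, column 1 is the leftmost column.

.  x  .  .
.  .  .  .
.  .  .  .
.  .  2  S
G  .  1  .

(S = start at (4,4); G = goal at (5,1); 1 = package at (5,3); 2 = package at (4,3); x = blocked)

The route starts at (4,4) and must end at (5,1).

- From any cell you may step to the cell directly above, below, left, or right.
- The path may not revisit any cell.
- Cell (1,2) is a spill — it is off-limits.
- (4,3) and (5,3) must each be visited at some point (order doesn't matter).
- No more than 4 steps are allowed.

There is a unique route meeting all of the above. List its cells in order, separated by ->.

(4,4) -> (4,3) -> (5,3) -> (5,2) -> (5,1)

The 4-move cap with required stops at (4,3), (5,3) leaves no slack for detours.
Route from (4,4): left to (4,3), down to (5,3), 2× left (reaching (5,1)) — 4 moves in all.
Check: all required cells visited; 4 ≤ 4 moves.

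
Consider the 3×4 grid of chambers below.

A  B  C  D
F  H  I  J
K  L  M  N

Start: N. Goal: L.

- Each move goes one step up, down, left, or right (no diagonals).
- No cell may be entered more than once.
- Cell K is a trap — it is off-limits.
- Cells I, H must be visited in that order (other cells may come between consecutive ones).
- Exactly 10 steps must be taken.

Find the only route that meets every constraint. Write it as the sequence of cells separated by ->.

N -> M -> I -> J -> D -> C -> B -> A -> F -> H -> L

The waypoints must appear in the order I, H, with no cell reused.
Route from N: left to M, up to I, right to J, up to D, 3× left (reaching A), down to F, right to H, down to L — 10 moves in all.
Check: order respected (I at step 2, H at step 9); 10 moves as required.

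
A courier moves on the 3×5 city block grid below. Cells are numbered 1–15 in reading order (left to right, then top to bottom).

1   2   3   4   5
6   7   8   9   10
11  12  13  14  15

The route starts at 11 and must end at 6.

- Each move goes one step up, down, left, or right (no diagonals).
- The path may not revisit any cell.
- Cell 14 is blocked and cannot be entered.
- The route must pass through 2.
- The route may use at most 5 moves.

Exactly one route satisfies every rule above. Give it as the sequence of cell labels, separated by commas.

11, 12, 7, 2, 1, 6

Any route must reach 2 and still end at 6 within 5 moves, so the order of the required stops is forced.
Route from 11: right 1 to 12, up 2 to 2, left 1 to 1, down 1 to 6 — 5 moves in all.
Check: all required cells visited; 5 ≤ 5 moves.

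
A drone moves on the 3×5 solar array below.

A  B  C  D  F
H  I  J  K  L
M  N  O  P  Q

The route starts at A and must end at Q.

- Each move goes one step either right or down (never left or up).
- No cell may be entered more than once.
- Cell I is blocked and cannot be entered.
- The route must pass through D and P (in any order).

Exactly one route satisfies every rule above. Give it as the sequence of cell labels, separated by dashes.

Moves only go right or down, so the column and row indices never decrease.
Route from A: right 3 to D, down 2 to P, right 1 to Q — 6 moves in all.
Check: all required cells visited.

A - B - C - D - K - P - Q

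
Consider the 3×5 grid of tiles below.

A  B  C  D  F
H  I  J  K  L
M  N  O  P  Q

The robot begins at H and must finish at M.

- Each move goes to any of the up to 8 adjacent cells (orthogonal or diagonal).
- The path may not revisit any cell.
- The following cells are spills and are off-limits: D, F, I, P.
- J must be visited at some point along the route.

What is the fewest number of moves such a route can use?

4

Any route passes through J somewhere between H and M. Summing Chebyshev distances along the two legs (H → J → M) gives a lower bound of 2 + 2 = 4 moves.
A route of 4 moves achieves this: H → B → J → N → M.
Since 4 matches the lower bound, it is optimal.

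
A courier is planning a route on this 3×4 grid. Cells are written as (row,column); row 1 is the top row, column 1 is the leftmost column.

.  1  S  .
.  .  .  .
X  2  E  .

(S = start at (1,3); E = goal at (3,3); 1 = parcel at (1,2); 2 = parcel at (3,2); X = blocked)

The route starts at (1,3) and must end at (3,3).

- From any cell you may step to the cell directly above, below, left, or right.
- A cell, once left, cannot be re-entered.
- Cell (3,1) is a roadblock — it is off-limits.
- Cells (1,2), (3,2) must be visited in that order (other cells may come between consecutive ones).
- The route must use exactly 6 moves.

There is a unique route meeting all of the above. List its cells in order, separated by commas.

The waypoints must appear in the order (1,2), (3,2), with no cell reused.
Route from (1,3): left 2 to (1,1), down 1 to (2,1), right 1 to (2,2), down 1 to (3,2), right 1 to (3,3) — 6 moves in all.
Check: order respected (1 at step 1, 2 at step 5); 6 moves as required.

(1,3), (1,2), (1,1), (2,1), (2,2), (3,2), (3,3)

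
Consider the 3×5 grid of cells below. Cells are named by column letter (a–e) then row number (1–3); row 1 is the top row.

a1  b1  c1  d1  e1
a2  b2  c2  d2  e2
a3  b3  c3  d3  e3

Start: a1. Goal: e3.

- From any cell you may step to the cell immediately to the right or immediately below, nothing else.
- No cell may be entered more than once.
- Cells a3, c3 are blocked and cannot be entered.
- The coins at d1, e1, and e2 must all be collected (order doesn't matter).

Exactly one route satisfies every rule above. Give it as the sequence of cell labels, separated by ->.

Moves only go right or down, so the column and row indices never decrease.
Route from a1: right 4 to e1, down 2 to e3 — 6 moves in all.
Check: all required cells visited.

a1 -> b1 -> c1 -> d1 -> e1 -> e2 -> e3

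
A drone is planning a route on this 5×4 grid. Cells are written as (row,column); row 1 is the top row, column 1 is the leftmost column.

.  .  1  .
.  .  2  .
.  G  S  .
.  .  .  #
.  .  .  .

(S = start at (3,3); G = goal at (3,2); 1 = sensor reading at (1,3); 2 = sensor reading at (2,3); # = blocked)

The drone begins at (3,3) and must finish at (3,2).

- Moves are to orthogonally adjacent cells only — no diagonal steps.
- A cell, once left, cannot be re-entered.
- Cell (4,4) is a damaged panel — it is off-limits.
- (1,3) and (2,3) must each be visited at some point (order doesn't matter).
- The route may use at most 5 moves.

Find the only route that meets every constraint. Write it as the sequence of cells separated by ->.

(3,3) -> (2,3) -> (1,3) -> (1,2) -> (2,2) -> (3,2)

The 5-move cap with required stops at (1,3), (2,3) leaves no slack for detours.
Route from (3,3): up 2 to (1,3), left 1 to (1,2), down 2 to (3,2) — 5 moves in all.
Check: all required cells visited; 5 ≤ 5 moves.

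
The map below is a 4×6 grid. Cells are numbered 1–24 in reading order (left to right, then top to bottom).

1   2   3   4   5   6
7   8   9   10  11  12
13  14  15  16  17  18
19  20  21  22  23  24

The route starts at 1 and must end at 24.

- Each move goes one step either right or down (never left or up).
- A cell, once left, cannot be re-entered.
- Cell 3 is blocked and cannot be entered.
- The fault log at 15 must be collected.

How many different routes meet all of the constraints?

20

A right/down-only route from 1 to 24 makes exactly 3 down-moves and 5 right-moves in some order.
With no other constraints that would be C(8,3) = 56 routes.
Split at 15 and multiply the segment counts (each segment already excludes blocked cells): 1→15: 5; 15→24: 4; product = 20.
That gives 20 routes.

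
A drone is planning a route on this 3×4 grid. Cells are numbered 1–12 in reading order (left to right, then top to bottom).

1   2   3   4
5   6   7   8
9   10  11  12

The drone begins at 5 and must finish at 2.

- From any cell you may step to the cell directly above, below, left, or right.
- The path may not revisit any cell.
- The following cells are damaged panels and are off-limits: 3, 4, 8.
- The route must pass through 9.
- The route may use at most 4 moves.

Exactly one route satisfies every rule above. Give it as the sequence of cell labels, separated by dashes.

The 4-move cap with required stops at 9 leaves no slack for detours.
Route from 5: down 1 to 9, right 1 to 10, up 2 to 2 — 4 moves in all.
Check: all required cells visited; 4 ≤ 4 moves.

5 - 9 - 10 - 6 - 2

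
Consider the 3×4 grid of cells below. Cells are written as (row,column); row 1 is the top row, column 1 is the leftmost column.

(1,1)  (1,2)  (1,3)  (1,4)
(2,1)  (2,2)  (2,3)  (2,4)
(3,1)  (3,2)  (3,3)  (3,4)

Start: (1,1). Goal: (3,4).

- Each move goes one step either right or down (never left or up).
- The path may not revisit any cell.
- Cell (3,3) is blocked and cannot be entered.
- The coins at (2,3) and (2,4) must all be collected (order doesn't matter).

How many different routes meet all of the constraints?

A right/down-only route from (1,1) to (3,4) makes exactly 2 down-moves and 3 right-moves in some order.
With no other constraints that would be C(5,2) = 10 routes.
A monotone route can only reach the required cells in the order (2,3), (2,4), so split there and multiply the segment counts (each segment already excludes blocked cells): (1,1)→(2,3): 3; (2,3)→(2,4): 1; (2,4)→(3,4): 1; product = 3.
That gives 3 routes.

3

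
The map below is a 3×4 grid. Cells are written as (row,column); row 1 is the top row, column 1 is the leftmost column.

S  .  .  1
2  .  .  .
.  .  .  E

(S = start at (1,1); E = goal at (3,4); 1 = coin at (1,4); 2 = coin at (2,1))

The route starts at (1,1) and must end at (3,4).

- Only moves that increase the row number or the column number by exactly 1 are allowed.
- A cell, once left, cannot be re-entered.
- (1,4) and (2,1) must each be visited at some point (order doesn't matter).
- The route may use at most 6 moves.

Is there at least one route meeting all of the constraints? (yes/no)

no

(2,1) is below but to the left of (1,4): going (1,4) → (2,1) would need a leftward move and (2,1) → (1,4) an upward move, so no right/down-only route can visit both required cells.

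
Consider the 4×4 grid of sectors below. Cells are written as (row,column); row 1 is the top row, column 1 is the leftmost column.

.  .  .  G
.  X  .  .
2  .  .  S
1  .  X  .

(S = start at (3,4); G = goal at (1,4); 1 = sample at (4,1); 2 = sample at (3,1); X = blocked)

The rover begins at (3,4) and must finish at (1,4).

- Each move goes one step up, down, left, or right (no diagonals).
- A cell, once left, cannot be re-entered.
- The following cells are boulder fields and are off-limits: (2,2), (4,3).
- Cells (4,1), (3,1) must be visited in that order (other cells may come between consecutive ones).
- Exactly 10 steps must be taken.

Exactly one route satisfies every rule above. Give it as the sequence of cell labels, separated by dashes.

(3,4) - (3,3) - (3,2) - (4,2) - (4,1) - (3,1) - (2,1) - (1,1) - (1,2) - (1,3) - (1,4)

The waypoints must appear in the order (4,1), (3,1), with no cell reused.
Route from (3,4): 2× left (reaching (3,2)), down to (4,2), left to (4,1), 3× up (reaching (1,1)), 3× right (reaching (1,4)) — 10 moves in all.
Check: order respected (1 at step 4, 2 at step 5); 10 moves as required.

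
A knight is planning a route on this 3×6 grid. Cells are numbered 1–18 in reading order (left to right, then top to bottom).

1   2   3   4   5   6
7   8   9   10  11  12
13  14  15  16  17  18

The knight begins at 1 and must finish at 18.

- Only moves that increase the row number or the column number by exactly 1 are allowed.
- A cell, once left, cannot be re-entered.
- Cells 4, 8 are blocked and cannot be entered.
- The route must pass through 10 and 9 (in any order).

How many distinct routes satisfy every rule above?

3

A right/down-only route from 1 to 18 makes exactly 2 down-moves and 5 right-moves in some order.
With no other constraints that would be C(7,2) = 21 routes.
A monotone route can only reach the required cells in the order 9, 10, so split there and multiply the segment counts (each segment already excludes blocked cells): 1→9: 1; 9→10: 1; 10→18: 3; product = 3.
That gives 3 routes.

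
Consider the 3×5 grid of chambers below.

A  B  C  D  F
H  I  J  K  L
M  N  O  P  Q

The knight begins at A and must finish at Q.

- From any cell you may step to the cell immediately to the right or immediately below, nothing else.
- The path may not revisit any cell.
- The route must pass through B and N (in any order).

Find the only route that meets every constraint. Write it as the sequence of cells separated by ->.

A -> B -> I -> N -> O -> P -> Q

Moves only go right or down, so the column and row indices never decrease.
Route from A: right to B, 2× down (reaching N), 3× right (reaching Q) — 6 moves in all.
Check: all required cells visited.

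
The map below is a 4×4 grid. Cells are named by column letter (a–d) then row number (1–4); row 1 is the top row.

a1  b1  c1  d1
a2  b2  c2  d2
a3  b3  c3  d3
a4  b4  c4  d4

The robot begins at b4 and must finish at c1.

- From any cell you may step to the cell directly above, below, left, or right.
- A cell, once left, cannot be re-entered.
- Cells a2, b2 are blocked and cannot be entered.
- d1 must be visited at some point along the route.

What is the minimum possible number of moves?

6

Any route passes through d1 somewhere between b4 and c1. Summing Manhattan distances along the two legs (b4 → d1 → c1) gives a lower bound of 5 + 1 = 6 moves.
A route of 6 moves achieves this: b4 → b3 → c3 → c2 → d2 → d1 → c1.
Since 6 matches the lower bound, it is optimal.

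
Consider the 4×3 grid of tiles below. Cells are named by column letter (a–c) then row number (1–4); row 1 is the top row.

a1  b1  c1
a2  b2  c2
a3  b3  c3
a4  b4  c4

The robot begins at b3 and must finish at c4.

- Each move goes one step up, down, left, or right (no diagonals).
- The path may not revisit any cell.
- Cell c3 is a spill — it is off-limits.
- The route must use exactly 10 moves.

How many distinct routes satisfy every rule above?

1

Need simple routes of exactly 10 moves from b3 to c4 (Manhattan distance 2, so 4 moves are spent on a detour and 4 undoing it).
Enumerating: b3 b2 c2 c1 b1 a1 a2 a3 a4 b4 c4.
That gives 1 route.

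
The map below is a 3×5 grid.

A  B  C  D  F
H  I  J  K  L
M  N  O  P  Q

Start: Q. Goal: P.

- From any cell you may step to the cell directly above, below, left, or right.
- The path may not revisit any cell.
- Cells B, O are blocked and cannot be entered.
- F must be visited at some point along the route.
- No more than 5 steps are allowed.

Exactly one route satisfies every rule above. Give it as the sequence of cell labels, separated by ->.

Q -> L -> F -> D -> K -> P

Any route must reach F and still end at P within 5 moves, so the order of the required stops is forced.
Route from Q: 2× up (reaching F), left to D, 2× down (reaching P) — 5 moves in all.
Check: all required cells visited; 5 ≤ 5 moves.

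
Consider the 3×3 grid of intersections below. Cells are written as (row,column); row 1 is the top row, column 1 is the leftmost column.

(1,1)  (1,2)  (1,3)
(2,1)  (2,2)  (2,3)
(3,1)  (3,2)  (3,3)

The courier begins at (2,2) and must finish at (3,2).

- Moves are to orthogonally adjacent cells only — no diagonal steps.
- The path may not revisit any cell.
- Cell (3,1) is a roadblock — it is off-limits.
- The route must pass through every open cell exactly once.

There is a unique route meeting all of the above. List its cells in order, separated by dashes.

(2,2) - (2,1) - (1,1) - (1,2) - (1,3) - (2,3) - (3,3) - (3,2)

Need to visit all 8 open cells exactly once, starting at (2,2) and ending at (3,2).
Cell (1,1) has only two open neighbours ((2,1) and (1,2)), so the path must pass straight through it: one of those is the cell it's entered from and the other is where it exits.
Route from (2,2): left to (2,1), up to (1,1), 2× right (reaching (1,3)), 2× down (reaching (3,3)), left to (3,2) — 7 moves in all.
Check: all 8 open cells covered.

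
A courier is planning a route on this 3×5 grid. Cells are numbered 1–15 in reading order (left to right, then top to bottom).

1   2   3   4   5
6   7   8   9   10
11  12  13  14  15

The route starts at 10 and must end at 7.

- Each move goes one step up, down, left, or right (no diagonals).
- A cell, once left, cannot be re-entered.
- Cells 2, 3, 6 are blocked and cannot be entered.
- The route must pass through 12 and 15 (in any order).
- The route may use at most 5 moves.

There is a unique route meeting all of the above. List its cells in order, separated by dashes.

Any route must reach 12 and 15 and still end at 7 within 5 moves, so the order of the required stops is forced.
Route from 10: down to 15, 3× left (reaching 12), up to 7 — 5 moves in all.
Check: all required cells visited; 5 ≤ 5 moves.

10 - 15 - 14 - 13 - 12 - 7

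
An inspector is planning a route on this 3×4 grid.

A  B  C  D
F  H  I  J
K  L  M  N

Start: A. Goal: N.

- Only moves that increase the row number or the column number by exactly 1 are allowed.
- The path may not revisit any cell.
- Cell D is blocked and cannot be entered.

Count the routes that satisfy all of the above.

A right/down-only route from A to N makes exactly 2 down-moves and 3 right-moves in some order.
With no other constraints that would be C(5,2) = 10 routes.
Subtract routes through each blocked cell (inclusion–exclusion for overlaps): − through D: 1 → 9.
That gives 9 routes.

9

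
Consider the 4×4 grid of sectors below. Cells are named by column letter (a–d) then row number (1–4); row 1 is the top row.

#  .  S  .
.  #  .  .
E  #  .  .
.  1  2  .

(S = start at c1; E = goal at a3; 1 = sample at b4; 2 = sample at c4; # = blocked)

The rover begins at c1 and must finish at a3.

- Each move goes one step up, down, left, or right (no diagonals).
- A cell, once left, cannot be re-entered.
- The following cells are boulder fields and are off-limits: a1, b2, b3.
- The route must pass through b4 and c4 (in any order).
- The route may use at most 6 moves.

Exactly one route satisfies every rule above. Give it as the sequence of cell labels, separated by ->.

Any route must reach b4 and c4 and still end at a3 within 6 moves, so the order of the required stops is forced.
Route from c1: down 3 to c4, left 2 to a4, up 1 to a3 — 6 moves in all.
Check: all required cells visited; 6 ≤ 6 moves.

c1 -> c2 -> c3 -> c4 -> b4 -> a4 -> a3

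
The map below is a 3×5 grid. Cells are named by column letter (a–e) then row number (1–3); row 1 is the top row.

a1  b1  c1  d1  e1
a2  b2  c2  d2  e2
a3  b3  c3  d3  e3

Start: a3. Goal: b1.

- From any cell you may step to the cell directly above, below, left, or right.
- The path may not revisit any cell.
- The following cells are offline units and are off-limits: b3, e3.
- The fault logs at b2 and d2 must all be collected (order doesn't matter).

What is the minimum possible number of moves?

7

Any route passes through b2 and d2 in some order between a3 and b1. Summing Manhattan distances along each leg and taking the cheapest ordering (a3 → b2 → d2 → b1) gives a lower bound of 2 + 2 + 3 = 7 moves.
A route of 7 moves achieves this: a3 → a2 → b2 → c2 → d2 → d1 → c1 → b1.
Since 7 matches the lower bound, it is optimal.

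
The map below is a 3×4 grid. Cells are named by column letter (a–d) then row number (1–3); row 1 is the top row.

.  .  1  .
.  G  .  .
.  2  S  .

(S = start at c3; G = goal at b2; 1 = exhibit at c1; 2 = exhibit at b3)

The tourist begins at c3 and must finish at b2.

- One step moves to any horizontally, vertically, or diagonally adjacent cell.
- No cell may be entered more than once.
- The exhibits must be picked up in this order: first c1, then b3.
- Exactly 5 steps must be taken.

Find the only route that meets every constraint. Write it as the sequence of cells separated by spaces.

The waypoints must appear in the order c1, b3, with no cell reused.
Route from c3: up-right 1 to d2, up-left 1 to c1, down 1 to c2, down-left 1 to b3, up 1 to b2 — 5 moves in all.
Check: order respected (1 at step 2, 2 at step 4); 5 moves as required.

c3 d2 c1 c2 b3 b2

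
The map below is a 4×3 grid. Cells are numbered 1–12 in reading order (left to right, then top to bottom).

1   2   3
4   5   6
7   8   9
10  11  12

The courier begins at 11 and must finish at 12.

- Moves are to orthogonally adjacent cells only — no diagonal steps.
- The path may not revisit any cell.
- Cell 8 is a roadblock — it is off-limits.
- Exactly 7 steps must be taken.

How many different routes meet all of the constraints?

Need simple routes of exactly 7 moves from 11 to 12 (Manhattan distance 1, so 3 moves are spent on a detour and 3 undoing it).
Enumerating: 11 10 7 4 5 6 9 12.
That gives 1 route.

1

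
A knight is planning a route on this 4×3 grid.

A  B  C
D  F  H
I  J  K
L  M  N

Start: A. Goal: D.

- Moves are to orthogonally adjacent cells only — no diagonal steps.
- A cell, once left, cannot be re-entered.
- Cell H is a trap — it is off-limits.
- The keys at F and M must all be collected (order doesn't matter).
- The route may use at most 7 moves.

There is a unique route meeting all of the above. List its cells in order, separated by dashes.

A - B - F - J - M - L - I - D

Any route must reach F and M and still end at D within 7 moves, so the order of the required stops is forced.
Route from A: right 1 to B, down 3 to M, left 1 to L, up 2 to D — 7 moves in all.
Check: all required cells visited; 7 ≤ 7 moves.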